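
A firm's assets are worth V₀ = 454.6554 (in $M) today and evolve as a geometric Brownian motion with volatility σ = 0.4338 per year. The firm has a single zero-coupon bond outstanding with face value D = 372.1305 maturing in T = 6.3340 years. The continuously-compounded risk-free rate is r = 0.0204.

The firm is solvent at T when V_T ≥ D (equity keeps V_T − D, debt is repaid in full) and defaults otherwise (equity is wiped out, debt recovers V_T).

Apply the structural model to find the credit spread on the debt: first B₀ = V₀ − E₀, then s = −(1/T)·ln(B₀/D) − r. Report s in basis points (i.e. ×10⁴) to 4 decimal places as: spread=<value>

Equity is a call on the firm's assets struck at D = 372.1305:
d₁ = [ln(V₀/D) + (r + σ²/2)T] / (σ√T)
   = [ln(454.6554/372.1305) + (0.0204 + 0.5·0.4338²)·6.3340] / (0.4338·√6.3340)
   = [0.200295 + 0.725187] / 1.091764 = 0.847695
d₂ = d₁ − σ√T = 0.847695 − 1.091764 = -0.244068
N(d₁) = 0.801696,  N(d₂) = 0.403589,  e^(−rT) = 0.878786
E₀ = V₀·N(d₁) − D·e^(−rT)·N(d₂)
   = 454.6554·0.801696 − 372.1305·0.878786·0.403589 = 232.512538
B₀ = V₀ − E₀ = 454.6554 − 232.512538 = 222.142862
spread = −(1/T)·ln(B₀/D) − r = −(1/6.3340)·ln(222.142862/372.1305) − 0.0204 = 0.06105309
in basis points: 0.06105309 × 10⁴ = 610.5309 bp

spread=610.5309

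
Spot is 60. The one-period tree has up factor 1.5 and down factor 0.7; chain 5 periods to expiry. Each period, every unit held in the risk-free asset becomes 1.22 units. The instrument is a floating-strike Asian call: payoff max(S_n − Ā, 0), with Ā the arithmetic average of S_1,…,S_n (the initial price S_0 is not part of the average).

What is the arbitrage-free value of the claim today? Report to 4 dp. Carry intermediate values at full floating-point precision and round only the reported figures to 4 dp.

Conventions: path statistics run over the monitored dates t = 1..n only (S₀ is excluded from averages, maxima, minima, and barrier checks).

price = 19.6957

Set p* = 0.6500 (from d < R < u); the path-dependent value is the discounted p*-expectation over all price paths.
Enumerate all 2^5 = 32 price paths (U = up ×1.5, D = down ×0.7); each path with k up-moves has probability p*^k·(1−p*)^(5−k).
DDDDD: Ā=23.2940, payoff=0.0000, prob=0.005252
UDDDD: Ā=49.9158, payoff=0.0000, prob=0.009754
DUDDD: Ā=40.3158, payoff=0.0000, prob=0.009754
UUDDD: Ā=86.3910, payoff=0.0000, prob=0.018115
DDUDD: Ā=33.5958, payoff=0.0000, prob=0.009754
UDUDD: Ā=71.9910, payoff=0.0000, prob=0.018115
DUUDD: Ā=62.3910, payoff=0.0000, prob=0.018115
UUUDD: Ā=133.6950, payoff=0.0000, prob=0.033642
DDDUD: Ā=28.8918, payoff=0.0000, prob=0.009754
UDDUD: Ā=61.9110, payoff=0.0000, prob=0.018115
DUDUD: Ā=52.3110, payoff=0.0000, prob=0.018115
UUDUD: Ā=112.0950, payoff=0.0000, prob=0.033642
DDUUD: Ā=45.5910, payoff=0.7140, prob=0.018115
UDUUD: Ā=97.6950, payoff=1.5300, prob=0.033642
DUUUD: Ā=88.0950, payoff=11.1300, prob=0.033642
UUUUD: Ā=188.7750, payoff=23.8500, prob=0.062477
DDDDU: Ā=25.5990, payoff=0.0000, prob=0.009754
UDDDU: Ā=54.8550, payoff=0.0000, prob=0.018115
DUDDU: Ā=45.2550, payoff=1.0500, prob=0.018115
UUDDU: Ā=96.9750, payoff=2.2500, prob=0.033642
DDUDU: Ā=38.5350, payoff=7.7700, prob=0.018115
UDUDU: Ā=82.5750, payoff=16.6500, prob=0.033642
DUUDU: Ā=72.9750, payoff=26.2500, prob=0.033642
UUUDU: Ā=156.3750, payoff=56.2500, prob=0.062477
DDDUU: Ā=33.8310, payoff=12.4740, prob=0.018115
UDDUU: Ā=72.4950, payoff=26.7300, prob=0.033642
DUDUU: Ā=62.8950, payoff=36.3300, prob=0.033642
UUDUU: Ā=134.7750, payoff=77.8500, prob=0.062477
DDUUU: Ā=56.1750, payoff=43.0500, prob=0.033642
UDUUU: Ā=120.3750, payoff=92.2500, prob=0.062477
DUUUU: Ā=110.7750, payoff=101.8500, prob=0.062477
UUUUU: Ā=237.3750, payoff=218.2500, prob=0.116029
Price = Σ prob·payoff / R^5 = 53.231630 / 2.702708 = 19.6957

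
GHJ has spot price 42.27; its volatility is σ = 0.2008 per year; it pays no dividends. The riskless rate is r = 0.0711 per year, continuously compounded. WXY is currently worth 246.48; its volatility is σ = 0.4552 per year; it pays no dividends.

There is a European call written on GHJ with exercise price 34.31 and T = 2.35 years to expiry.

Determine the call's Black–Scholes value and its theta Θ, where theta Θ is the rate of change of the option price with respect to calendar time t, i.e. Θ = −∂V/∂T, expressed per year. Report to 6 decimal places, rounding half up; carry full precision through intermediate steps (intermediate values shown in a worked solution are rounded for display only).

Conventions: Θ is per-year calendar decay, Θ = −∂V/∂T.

σ√T = 0.2008·√2.35 = 0.307821
d₁ = (ln(S/K) + (r+σ²/2)T) / (σ√T) = (ln(42.27/34.31) + (0.0711+0.2008²/2)·2.35) / 0.307821 = (0.208641 + 0.214462) / 0.307821 = 1.374510
d₂ = d₁ − σ√T = 1.374510 − 0.307821 = 1.066690
e^{−rT} = 0.846128
N(d₁) = 0.915358,  N(d₂) = 0.856944
Call price V = S·N(d₁) − K·e^{−rT}·N(d₂) = 38.692196 − 24.877633 = 13.814563
φ(d₁) = (1/√(2π))·e^{−d₁²/2} = 0.155117
Θ = −S·φ(d₁)·σ/(2√T) − r·K·e^{−rT}·N(d₂) = −0.429428 − 1.768800 = -2.198228

price = 13.814563
Θ = -2.198228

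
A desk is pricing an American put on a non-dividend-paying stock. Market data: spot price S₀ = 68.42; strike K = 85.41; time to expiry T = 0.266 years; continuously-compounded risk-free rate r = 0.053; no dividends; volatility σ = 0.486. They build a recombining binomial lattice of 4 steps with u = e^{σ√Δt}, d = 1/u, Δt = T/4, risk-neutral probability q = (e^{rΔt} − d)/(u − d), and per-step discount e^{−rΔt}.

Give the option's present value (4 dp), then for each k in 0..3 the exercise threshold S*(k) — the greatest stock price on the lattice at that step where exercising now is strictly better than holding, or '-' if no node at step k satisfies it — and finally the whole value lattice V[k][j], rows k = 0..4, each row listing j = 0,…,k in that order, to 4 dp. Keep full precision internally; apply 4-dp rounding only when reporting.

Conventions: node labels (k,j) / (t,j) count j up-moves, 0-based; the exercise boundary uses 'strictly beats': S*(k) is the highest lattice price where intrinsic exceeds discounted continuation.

price = 18.2013
boundary = - 60.3607 53.2506 60.3607
tree:
18.2013
25.0493 10.9972
32.1594 17.1236 4.5136
38.4319 25.0493 8.7570 0.0000
43.9655 32.1594 16.9900 0.0000 0.0000

Δt=0.06650, u=1.13352, d=0.88221, q=0.48276, disc=e^(-rΔt)=0.99648
k=4 terminal: V=max(K-S,0) → 43.9655 32.1594 16.9900 0.0000 0.0000
k=3: j=0 S=46.9781 intr=38.4319 cont=38.1314 V=38.4319[EX]; j=1 S=60.3607 intr=25.0493 cont=24.7488 V=25.0493[EX]; j=2 S=77.5554 intr=7.8546 cont=8.7570 V=8.7570[hold]; j=3 S=99.6484 intr=0.0000 cont=0.0000 V=0.0000[hold]  S*(3)=60.3607
k=2: j=0 S=53.2506 intr=32.1594 cont=31.8589 V=32.1594[EX]; j=1 S=68.4200 intr=16.9900 cont=17.1236 V=17.1236[hold]; j=2 S=87.9106 intr=0.0000 cont=4.5136 V=4.5136[hold]  S*(2)=53.2506
k=1: j=0 S=60.3607 intr=25.0493 cont=24.8131 V=25.0493[EX]; j=1 S=77.5554 intr=7.8546 cont=10.9972 V=10.9972[hold]  S*(1)=60.3607
k=0: j=0 S=68.4200 intr=16.9900 cont=18.2013 V=18.2013[hold]  S*(0)=-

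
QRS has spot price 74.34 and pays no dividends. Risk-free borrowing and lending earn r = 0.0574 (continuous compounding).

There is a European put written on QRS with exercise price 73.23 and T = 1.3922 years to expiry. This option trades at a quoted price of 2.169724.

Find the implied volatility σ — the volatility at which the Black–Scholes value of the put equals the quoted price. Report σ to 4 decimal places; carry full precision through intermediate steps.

sigma = 0.1441

At σ = 0.1441 the Black–Scholes value reproduces the quote:
σ√T = 0.1441·√1.3922 = 0.170026
d₁ = (ln(S/K) + (r+σ²/2)T) / (σ√T) = (ln(74.34/73.23) + (0.0574+0.1441²/2)·1.3922) / 0.170026 = (0.015044 + 0.094367) / 0.170026 = 0.643494
d₂ = d₁ − σ√T = 0.643494 − 0.170026 = 0.473469
e^{−rT} = 0.923197
N(−d₁) = 0.259952,  N(−d₂) = 0.317939
V = K·e^{−rT}·N(−d₂) − S·N(−d₁) = 21.494530 − 19.324805 = 2.169724 (the quoted price), and the Black–Scholes price is strictly increasing in σ, so σ is unique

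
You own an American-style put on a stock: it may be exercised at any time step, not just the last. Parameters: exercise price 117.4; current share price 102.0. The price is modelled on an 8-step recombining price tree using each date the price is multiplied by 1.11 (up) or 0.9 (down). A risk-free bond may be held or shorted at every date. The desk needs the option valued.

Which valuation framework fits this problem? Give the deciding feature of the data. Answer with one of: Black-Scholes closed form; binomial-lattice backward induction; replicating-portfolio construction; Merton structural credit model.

framework: binomial-lattice backward induction

Key observation: the put (strike 117.4 on spot 102) is American-style on a 8-step discrete price model, so the early-exercise decision at every node requires stepwise backward valuation — a closed form cannot price the exercise right.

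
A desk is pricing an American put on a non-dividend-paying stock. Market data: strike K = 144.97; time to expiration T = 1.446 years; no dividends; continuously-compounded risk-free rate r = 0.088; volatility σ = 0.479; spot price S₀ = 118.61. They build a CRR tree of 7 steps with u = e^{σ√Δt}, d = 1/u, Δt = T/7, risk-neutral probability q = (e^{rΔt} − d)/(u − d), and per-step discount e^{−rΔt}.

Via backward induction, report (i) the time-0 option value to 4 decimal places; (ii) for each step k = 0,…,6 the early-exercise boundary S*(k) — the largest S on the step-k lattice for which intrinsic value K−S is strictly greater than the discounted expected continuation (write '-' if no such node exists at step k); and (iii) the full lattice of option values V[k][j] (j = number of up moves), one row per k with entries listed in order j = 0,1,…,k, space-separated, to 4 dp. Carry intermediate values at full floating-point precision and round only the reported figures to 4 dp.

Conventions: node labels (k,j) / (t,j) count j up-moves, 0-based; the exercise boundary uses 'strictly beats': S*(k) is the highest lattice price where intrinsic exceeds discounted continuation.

price = 36.2159
boundary = - - 76.7404 95.4054 76.7404 95.4054 118.6100
tree:
36.2159
50.6154 22.4458
68.2296 34.0088 11.1385
83.2429 49.5646 18.9406 3.3583
95.3191 68.2296 31.2908 6.6741 0.0000
105.0327 83.2429 49.5646 13.2639 0.0000 0.0000
112.8460 95.3191 68.2296 26.3600 0.0000 0.0000 0.0000
119.1307 105.0327 83.2429 49.5646 0.0000 0.0000 0.0000 0.0000

params: Δt=0.20657 u=1.24322 d=0.80436 q=0.48759 e^(-rΔt)=0.98199
t_7 payoffs: 119.1307 105.0327 83.2429 49.5646 0.0000 0.0000 0.0000 0.0000
t_6: node(6,0) S=32.1240 payoff=112.8460 vs cont=110.2345 → 112.8460 [stop]  node(6,1) S=49.6509 payoff=95.3191 vs cont=92.7076 → 95.3191 [stop]  node(6,2) S=76.7404 payoff=68.2296 vs cont=65.6181 → 68.2296 [stop]  node(6,3) S=118.6100 payoff=26.3600 vs cont=24.9400 → 26.3600 [stop]  node(6,4) S=183.3236 payoff=0.0000 vs cont=0.0000 → 0.0000 [wait]  node(6,5) S=283.3450 payoff=0.0000 vs cont=0.0000 → 0.0000 [wait]  node(6,6) S=437.9381 payoff=0.0000 vs cont=0.0000 → 0.0000 [wait]  ⇒ S*(6)=118.6100
t_5: node(5,0) S=39.9373 payoff=105.0327 vs cont=102.4212 → 105.0327 [stop]  node(5,1) S=61.7271 payoff=83.2429 vs cont=80.6314 → 83.2429 [stop]  node(5,2) S=95.4054 payoff=49.5646 vs cont=46.9531 → 49.5646 [stop]  node(5,3) S=147.4585 payoff=0.0000 vs cont=13.2639 → 13.2639 [wait]  node(5,4) S=227.9119 payoff=0.0000 vs cont=0.0000 → 0.0000 [wait]  node(5,5) S=352.2607 payoff=0.0000 vs cont=0.0000 → 0.0000 [wait]  ⇒ S*(5)=95.4054
t_4: node(4,0) S=49.6509 payoff=95.3191 vs cont=92.7076 → 95.3191 [stop]  node(4,1) S=76.7404 payoff=68.2296 vs cont=65.6181 → 68.2296 [stop]  node(4,2) S=118.6100 payoff=26.3600 vs cont=31.2908 → 31.2908 [wait]  node(4,3) S=183.3236 payoff=0.0000 vs cont=6.6741 → 6.6741 [wait]  node(4,4) S=283.3450 payoff=0.0000 vs cont=0.0000 → 0.0000 [wait]  ⇒ S*(4)=76.7404
t_3: node(3,0) S=61.7271 payoff=83.2429 vs cont=80.6314 → 83.2429 [stop]  node(3,1) S=95.4054 payoff=49.5646 vs cont=49.3140 → 49.5646 [stop]  node(3,2) S=147.4585 payoff=0.0000 vs cont=18.9406 → 18.9406 [wait]  node(3,3) S=227.9119 payoff=0.0000 vs cont=3.3583 → 3.3583 [wait]  ⇒ S*(3)=95.4054
t_2: node(2,0) S=76.7404 payoff=68.2296 vs cont=65.6181 → 68.2296 [stop]  node(2,1) S=118.6100 payoff=26.3600 vs cont=34.0088 → 34.0088 [wait]  node(2,2) S=183.3236 payoff=0.0000 vs cont=11.1385 → 11.1385 [wait]  ⇒ S*(2)=76.7404
t_1: node(1,0) S=95.4054 payoff=49.5646 vs cont=50.6154 → 50.6154 [wait]  node(1,1) S=147.4585 payoff=0.0000 vs cont=22.4458 → 22.4458 [wait]  ⇒ S*(1)=-
t_0: node(0,0) S=118.6100 payoff=26.3600 vs cont=36.2159 → 36.2159 [wait]  ⇒ S*(0)=-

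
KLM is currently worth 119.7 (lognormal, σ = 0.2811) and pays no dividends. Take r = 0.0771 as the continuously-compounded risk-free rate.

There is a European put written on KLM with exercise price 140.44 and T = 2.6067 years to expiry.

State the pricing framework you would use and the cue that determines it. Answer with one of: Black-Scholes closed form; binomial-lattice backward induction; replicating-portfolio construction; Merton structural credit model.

Key observation: everything needed for the exact continuous-time valuation of the European put on KLM (strike 140.44) is given, and no feature rules the closed form out.

framework: Black-Scholes closed form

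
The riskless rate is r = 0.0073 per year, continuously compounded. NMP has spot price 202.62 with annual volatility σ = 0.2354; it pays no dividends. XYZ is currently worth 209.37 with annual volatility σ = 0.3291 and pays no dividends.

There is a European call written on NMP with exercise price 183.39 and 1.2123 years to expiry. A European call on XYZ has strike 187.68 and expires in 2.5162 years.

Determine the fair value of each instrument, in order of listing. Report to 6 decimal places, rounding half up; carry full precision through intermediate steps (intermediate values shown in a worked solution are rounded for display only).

price(NMP call K=183.39) = 31.942594
price(XYZ call K=187.68) = 54.259815

[NMP call K=183.39]
σ√T = 0.2354·√1.2123 = 0.259186
d₁ = (ln(S/K) + (r+σ²/2)T) / (σ√T) = (ln(202.62/183.39) + (0.0073+0.2354²/2)·1.2123) / 0.259186 = (0.099717 + 0.042438) / 0.259186 = 0.548470
d₂ = d₁ − σ√T = 0.548470 − 0.259186 = 0.289284
e^{−rT} = 0.991189
N(d₁) = 0.708315,  N(d₂) = 0.613818
price = S·N(d₁) − K·e^{−rT}·N(d₂) = 143.518867 − 111.576274 = 31.942594
[XYZ call K=187.68]
σ√T = 0.3291·√2.5162 = 0.522036
d₁ = (ln(S/K) + (r+σ²/2)T) / (σ√T) = (ln(209.37/187.68) + (0.0073+0.3291²/2)·2.5162) / 0.522036 = (0.109365 + 0.154629) / 0.522036 = 0.505700
d₂ = d₁ − σ√T = 0.505700 − 0.522036 = -0.016336
e^{−rT} = 0.981799
N(d₁) = 0.693466,  N(d₂) = 0.493483
price = S·N(d₁) − K·e^{−rT}·N(d₂) = 145.191065 − 90.931250 = 54.259815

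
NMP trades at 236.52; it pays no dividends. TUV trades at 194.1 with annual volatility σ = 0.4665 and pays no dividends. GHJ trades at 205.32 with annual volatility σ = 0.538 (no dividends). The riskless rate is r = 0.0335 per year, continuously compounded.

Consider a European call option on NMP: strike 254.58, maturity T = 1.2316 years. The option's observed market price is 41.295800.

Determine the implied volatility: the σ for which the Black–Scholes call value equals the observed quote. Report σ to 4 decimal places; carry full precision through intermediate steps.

At σ = 0.4275 the Black–Scholes value reproduces the quote:
σ√T = 0.4275·√1.2316 = 0.474429
d₁ = (ln(S/K) + (r+σ²/2)T) / (σ√T) = (ln(236.52/254.58) + (0.0335+0.4275²/2)·1.2316) / 0.474429 = (-0.073582 + 0.153800) / 0.474429 = 0.169082
d₂ = d₁ − σ√T = 0.169082 − 0.474429 = -0.305346
e^{−rT} = 0.959581
N(d₁) = 0.567134,  N(d₂) = 0.380051
V = S·N(d₁) − K·e^{−rT}·N(d₂) = 134.138553 − 92.842753 = 41.295800 (equal to the quote); since ∂V/∂σ > 0 for all σ, the implied volatility is unique

sigma = 0.4275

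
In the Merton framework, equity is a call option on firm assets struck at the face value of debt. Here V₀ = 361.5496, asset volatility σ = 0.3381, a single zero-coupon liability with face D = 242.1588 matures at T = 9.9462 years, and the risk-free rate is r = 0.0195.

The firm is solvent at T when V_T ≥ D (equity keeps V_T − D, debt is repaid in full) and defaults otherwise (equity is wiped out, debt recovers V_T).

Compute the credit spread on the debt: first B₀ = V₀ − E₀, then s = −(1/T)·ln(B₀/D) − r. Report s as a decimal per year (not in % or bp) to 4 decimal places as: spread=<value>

spread=0.0277

Equity is a call on the firm's assets struck at D = 242.1588:
d₁ = [ln(V₀/D) + (r + σ²/2)T] / (σ√T)
   = [ln(361.5496/242.1588) + (0.0195 + 0.5·0.3381²)·9.9462] / (0.3381·√9.9462)
   = [0.400806 + 0.762434] / 1.066286 = 1.090926
d₂ = d₁ − σ√T = 1.090926 − 1.066286 = 0.024640
N(d₁) = 0.862347,  N(d₂) = 0.509829,  e^(−rT) = 0.823698
E₀ = V₀·N(d₁) − D·e^(−rT)·N(d₂)
   = 361.5496·0.862347 − 242.1588·0.823698·0.509829 = 210.087885
B₀ = V₀ − E₀ = 361.5496 − 210.087885 = 151.461715
spread = −(1/T)·ln(B₀/D) − r = −(1/9.9462)·ln(151.461715/242.1588) − 0.0195 = 0.02767991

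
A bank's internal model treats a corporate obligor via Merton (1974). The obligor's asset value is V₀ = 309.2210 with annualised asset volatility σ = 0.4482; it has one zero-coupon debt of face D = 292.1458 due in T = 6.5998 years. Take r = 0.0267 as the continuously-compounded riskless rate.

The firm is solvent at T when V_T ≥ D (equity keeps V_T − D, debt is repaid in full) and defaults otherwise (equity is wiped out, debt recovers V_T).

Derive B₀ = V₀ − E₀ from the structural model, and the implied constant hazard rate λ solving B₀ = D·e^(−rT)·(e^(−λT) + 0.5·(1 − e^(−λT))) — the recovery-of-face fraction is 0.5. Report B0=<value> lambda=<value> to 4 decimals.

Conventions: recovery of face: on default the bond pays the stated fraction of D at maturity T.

B0=154.3106 lambda=0.2041

Apply the equity-as-call identities (strike 292.1458, horizon 6.5998 years):
d₁ = [ln(V₀/D) + (r + σ²/2)T] / (σ√T)
   = [ln(309.2210/292.1458) + (0.0267 + 0.5·0.4482²)·6.5998] / (0.4482·√6.5998)
   = [0.056803 + 0.839109] / 1.151429 = 0.778087
d₂ = d₁ − σ√T = 0.778087 − 1.151429 = -0.373342
N(d₁) = 0.781741,  N(d₂) = 0.354447,  e^(−rT) = 0.838438
E₀ = V₀·N(d₁) − D·e^(−rT)·N(d₂)
   = 309.2210·0.781741 − 292.1458·0.838438·0.354447 = 154.910381
B₀ = V₀ − E₀ = 309.2210 − 154.910381 = 154.310619
e^(−λT) = (B₀·e^(rT)/D − 0.5)/(1 − 0.5) = (154.3106·1.192694/292.1458 − 0.5)/0.5 = 0.25995537
λ = −ln(0.25995537)/6.5998 = 0.204134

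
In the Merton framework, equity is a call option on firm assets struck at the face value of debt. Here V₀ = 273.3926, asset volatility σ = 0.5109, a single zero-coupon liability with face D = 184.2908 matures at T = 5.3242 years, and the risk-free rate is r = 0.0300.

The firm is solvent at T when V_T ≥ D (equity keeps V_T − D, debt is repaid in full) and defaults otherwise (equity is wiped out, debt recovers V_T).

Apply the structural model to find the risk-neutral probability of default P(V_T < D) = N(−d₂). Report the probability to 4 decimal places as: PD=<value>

PD=0.5475

With assets at 273.3926 and a single debt payment of 184.2908 at 5.3242 years:
d₁ = [ln(V₀/D) + (r + σ²/2)T] / (σ√T)
   = [ln(273.3926/184.2908) + (0.0300 + 0.5·0.5109²)·5.3242] / (0.5109·√5.3242)
   = [0.394394 + 0.854584] / 1.178862 = 1.059477
d₂ = d₁ − σ√T = 1.059477 − 1.178862 = -0.119385
risk-neutral PD = N(−d₂) = N(0.119385) = 0.547515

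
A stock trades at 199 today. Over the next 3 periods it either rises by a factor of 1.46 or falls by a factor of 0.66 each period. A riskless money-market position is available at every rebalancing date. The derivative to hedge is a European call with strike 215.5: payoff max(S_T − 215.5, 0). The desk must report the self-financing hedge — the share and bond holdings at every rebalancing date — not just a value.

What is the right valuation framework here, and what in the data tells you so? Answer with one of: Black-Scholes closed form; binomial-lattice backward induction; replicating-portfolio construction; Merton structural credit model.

framework: replicating-portfolio construction

Key observation: what is demanded is not a single number but the (Δ, B) position at each node of the 1.46/0.66 tree starting at 199; constructing those positions is the replicating-portfolio method.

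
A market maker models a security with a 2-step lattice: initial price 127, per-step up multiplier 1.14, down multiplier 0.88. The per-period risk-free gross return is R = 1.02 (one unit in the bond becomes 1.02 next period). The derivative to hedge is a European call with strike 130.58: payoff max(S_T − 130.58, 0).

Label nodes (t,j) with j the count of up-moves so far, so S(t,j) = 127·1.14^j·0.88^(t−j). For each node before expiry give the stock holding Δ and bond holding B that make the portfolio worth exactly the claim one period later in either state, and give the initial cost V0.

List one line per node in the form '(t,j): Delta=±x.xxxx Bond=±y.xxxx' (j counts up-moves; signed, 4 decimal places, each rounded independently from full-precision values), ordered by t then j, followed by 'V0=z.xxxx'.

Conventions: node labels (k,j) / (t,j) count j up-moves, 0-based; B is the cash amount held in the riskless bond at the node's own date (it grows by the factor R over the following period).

(0,0): Delta=0.5511 Bond=-60.3802
(1,0): Delta=0.0000 Bond=0.0000
(1,1): Delta=0.9157 Bond=-114.3774
V0=9.6059

Arbitrage-free pricing uses the up-move probability p* = (R−d)/(u−d) = 0.5385, discounting each step at R = 1.02.
Payoffs at expiry: V(2,0)=0.0000, V(2,1)=0.0000, V(2,2)=34.4692
Node (1,0) S=111.7600: V=(p*·0.0000+(1−p*)·0.0000)/1.02=0.0000; Δ=(0.0000−0.0000)/(127.4064−98.3488)=0.0000; B=V−Δ·S=0.0000
Node (1,1) S=144.7800: V=(p*·34.4692+(1−p*)·0.0000)/1.02=18.1964; Δ=(34.4692−0.0000)/(165.0492−127.4064)=0.9157; B=V−Δ·S=-114.3774
Node (0,0) S=127.0000: V=(p*·18.1964+(1−p*)·0.0000)/1.02=9.6059; Δ=(18.1964−0.0000)/(144.7800−111.7600)=0.5511; B=V−Δ·S=-60.3802
As a check, the time-0 holding Δ(0,0)·S0 + B(0,0) comes to 9.6059 — exactly V0.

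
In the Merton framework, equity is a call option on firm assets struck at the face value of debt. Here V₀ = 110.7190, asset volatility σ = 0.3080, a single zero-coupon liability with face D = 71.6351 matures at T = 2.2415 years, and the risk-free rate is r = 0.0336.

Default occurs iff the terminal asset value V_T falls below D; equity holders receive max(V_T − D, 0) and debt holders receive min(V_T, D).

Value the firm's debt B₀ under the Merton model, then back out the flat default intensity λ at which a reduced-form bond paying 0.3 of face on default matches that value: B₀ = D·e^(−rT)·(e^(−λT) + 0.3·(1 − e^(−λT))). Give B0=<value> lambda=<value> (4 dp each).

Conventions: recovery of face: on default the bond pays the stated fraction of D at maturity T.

B0=63.8108 lambda=0.0259

With assets at 110.7190 and a single debt payment of 71.6351 at 2.2415 years:
d₁ = [ln(V₀/D) + (r + σ²/2)T] / (σ√T)
   = [ln(110.7190/71.6351) + (0.0336 + 0.5·0.3080²)·2.2415] / (0.3080·√2.2415)
   = [0.435410 + 0.181633] / 0.461127 = 1.338122
d₂ = d₁ − σ√T = 1.338122 − 0.461127 = 0.876995
N(d₁) = 0.909572,  N(d₂) = 0.809755,  e^(−rT) = 0.927452
E₀ = V₀·N(d₁) − D·e^(−rT)·N(d₂)
   = 110.7190·0.909572 − 71.6351·0.927452·0.809755 = 46.908246
B₀ = V₀ − E₀ = 110.7190 − 46.908246 = 63.810754
e^(−λT) = (B₀·e^(rT)/D − 0.3)/(1 − 0.3) = (63.8108·1.078223/71.6351 − 0.3)/0.7 = 0.94350690
λ = −ln(0.94350690)/2.2415 = 0.025943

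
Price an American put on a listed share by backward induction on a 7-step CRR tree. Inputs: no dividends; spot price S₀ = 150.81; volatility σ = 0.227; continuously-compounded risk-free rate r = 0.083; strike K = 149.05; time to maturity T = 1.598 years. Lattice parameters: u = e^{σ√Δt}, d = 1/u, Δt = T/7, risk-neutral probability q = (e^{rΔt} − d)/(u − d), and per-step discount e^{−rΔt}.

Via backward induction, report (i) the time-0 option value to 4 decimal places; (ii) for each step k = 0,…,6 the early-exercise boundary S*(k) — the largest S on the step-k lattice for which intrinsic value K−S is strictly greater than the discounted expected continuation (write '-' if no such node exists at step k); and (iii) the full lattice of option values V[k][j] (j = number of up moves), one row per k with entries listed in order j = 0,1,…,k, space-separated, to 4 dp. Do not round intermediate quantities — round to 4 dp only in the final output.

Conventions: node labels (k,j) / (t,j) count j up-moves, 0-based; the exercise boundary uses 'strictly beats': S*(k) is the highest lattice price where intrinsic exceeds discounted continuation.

price = 10.1142
boundary = - - 121.4015 108.9233 121.4015 108.9233 121.4015
tree:
10.1142
16.9925 5.0749
27.6485 9.2306 1.9949
40.1267 16.2820 4.0256 0.4734
51.3223 27.6485 7.9398 1.0989 0.0000
61.3672 40.1267 15.1704 2.5506 0.0000 0.0000
70.3796 51.3223 27.6485 5.9201 0.0000 0.0000 0.0000
78.4657 61.3672 40.1267 13.7409 0.0000 0.0000 0.0000 0.0000

Δt=0.22829, u=1.11456, d=0.89722, q=0.56092, disc=e^(-rΔt)=0.98123
k=7 terminal: V=max(K-S,0) → 78.4657 61.3672 40.1267 13.7409 0.0000 0.0000 0.0000 0.0000
k=6: j=0 S=78.6704 intr=70.3796 cont=67.5820 V=70.3796[EX]; j=1 S=97.7277 intr=51.3223 cont=48.5247 V=51.3223[EX]; j=2 S=121.4015 intr=27.6485 cont=24.8510 V=27.6485[EX]; j=3 S=150.8100 intr=0.0000 cont=5.9201 V=5.9201[hold]; j=4 S=187.3425 intr=0.0000 cont=0.0000 V=0.0000[hold]; j=5 S=232.7247 intr=0.0000 cont=0.0000 V=0.0000[hold]; j=6 S=289.1005 intr=0.0000 cont=0.0000 V=0.0000[hold]  S*(6)=121.4015
k=5: j=0 S=87.6828 intr=61.3672 cont=58.5696 V=61.3672[EX]; j=1 S=108.9233 intr=40.1267 cont=37.3291 V=40.1267[EX]; j=2 S=135.3091 intr=13.7409 cont=15.1704 V=15.1704[hold]; j=3 S=168.0867 intr=0.0000 cont=2.5506 V=2.5506[hold]; j=4 S=208.8043 intr=0.0000 cont=0.0000 V=0.0000[hold]; j=5 S=259.3855 intr=0.0000 cont=0.0000 V=0.0000[hold]  S*(5)=108.9233
k=4: j=0 S=97.7277 intr=51.3223 cont=48.5247 V=51.3223[EX]; j=1 S=121.4015 intr=27.6485 cont=25.6378 V=27.6485[EX]; j=2 S=150.8100 intr=0.0000 cont=7.9398 V=7.9398[hold]; j=3 S=187.3425 intr=0.0000 cont=1.0989 V=1.0989[hold]; j=4 S=232.7247 intr=0.0000 cont=0.0000 V=0.0000[hold]  S*(4)=121.4015
k=3: j=0 S=108.9233 intr=40.1267 cont=37.3291 V=40.1267[EX]; j=1 S=135.3091 intr=13.7409 cont=16.2820 V=16.2820[hold]; j=2 S=168.0867 intr=0.0000 cont=4.0256 V=4.0256[hold]; j=3 S=208.8043 intr=0.0000 cont=0.4734 V=0.4734[hold]  S*(3)=108.9233
k=2: j=0 S=121.4015 intr=27.6485 cont=26.2496 V=27.6485[EX]; j=1 S=150.8100 intr=0.0000 cont=9.2306 V=9.2306[hold]; j=2 S=187.3425 intr=0.0000 cont=1.9949 V=1.9949[hold]  S*(2)=121.4015
k=1: j=0 S=135.3091 intr=13.7409 cont=16.9925 V=16.9925[hold]; j=1 S=168.0867 intr=0.0000 cont=5.0749 V=5.0749[hold]  S*(1)=-
k=0: j=0 S=150.8100 intr=0.0000 cont=10.1142 V=10.1142[hold]  S*(0)=-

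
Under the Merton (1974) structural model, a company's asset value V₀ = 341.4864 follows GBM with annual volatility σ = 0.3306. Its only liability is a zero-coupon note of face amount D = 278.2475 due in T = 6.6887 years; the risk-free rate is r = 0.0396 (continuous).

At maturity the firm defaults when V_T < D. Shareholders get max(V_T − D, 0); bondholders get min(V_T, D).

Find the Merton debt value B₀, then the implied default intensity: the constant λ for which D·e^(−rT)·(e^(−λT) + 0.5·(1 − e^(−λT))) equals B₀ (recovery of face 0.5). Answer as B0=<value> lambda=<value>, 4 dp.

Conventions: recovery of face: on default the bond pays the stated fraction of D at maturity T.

Equity is a call on the firm's assets struck at D = 278.2475:
d₁ = [ln(V₀/D) + (r + σ²/2)T] / (σ√T)
   = [ln(341.4864/278.2475) + (0.0396 + 0.5·0.3306²)·6.6887] / (0.3306·√6.6887)
   = [0.204797 + 0.630398] / 0.855015 = 0.976819
d₂ = d₁ − σ√T = 0.976819 − 0.855015 = 0.121804
N(d₁) = 0.835671,  N(d₂) = 0.548473,  e^(−rT) = 0.767304
E₀ = V₀·N(d₁) − D·e^(−rT)·N(d₂)
   = 341.4864·0.835671 − 278.2475·0.767304·0.548473 = 168.270993
B₀ = V₀ − E₀ = 341.4864 − 168.270993 = 173.215407
e^(−λT) = (B₀·e^(rT)/D − 0.5)/(1 − 0.5) = (173.2154·1.303265/278.2475 − 0.5)/0.5 = 0.62262402
λ = −ln(0.62262402)/6.6887 = 0.070838

B0=173.2154 lambda=0.0708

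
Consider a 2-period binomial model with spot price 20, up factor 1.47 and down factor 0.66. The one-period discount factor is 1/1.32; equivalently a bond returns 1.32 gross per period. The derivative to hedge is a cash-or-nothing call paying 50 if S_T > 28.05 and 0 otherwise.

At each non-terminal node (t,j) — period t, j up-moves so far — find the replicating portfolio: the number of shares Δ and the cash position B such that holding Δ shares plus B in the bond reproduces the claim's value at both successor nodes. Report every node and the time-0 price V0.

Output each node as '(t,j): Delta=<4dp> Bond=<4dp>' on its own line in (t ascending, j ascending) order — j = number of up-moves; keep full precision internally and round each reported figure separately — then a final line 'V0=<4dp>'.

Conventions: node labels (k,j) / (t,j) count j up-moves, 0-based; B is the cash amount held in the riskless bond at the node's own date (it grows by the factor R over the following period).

(0,0): Delta=1.9052 Bond=-19.0520
(1,0): Delta=0.0000 Bond=0.0000
(1,1): Delta=2.0996 Bond=-30.8642
V0=19.0520

Since d<R<u, set p* = (R−d)/(u−d) = 0.8148; price each node as the discounted p*-expectation of its children.
Terminal payoffs: V(2,0)=0.0000, V(2,1)=0.0000, V(2,2)=50.0000
Node (1,0) S=13.2000: V=(p*·0.0000+(1−p*)·0.0000)/1.32=0.0000; Δ=(0.0000−0.0000)/(19.4040−8.7120)=0.0000; B=V−Δ·S=0.0000
Node (1,1) S=29.4000: V=(p*·50.0000+(1−p*)·0.0000)/1.32=30.8642; Δ=(50.0000−0.0000)/(43.2180−19.4040)=2.0996; B=V−Δ·S=-30.8642
Node (0,0) S=20.0000: V=(p*·30.8642+(1−p*)·0.0000)/1.32=19.0520; Δ=(30.8642−0.0000)/(29.4000−13.2000)=1.9052; B=V−Δ·S=-19.0520
Sanity check at the root: Δ(0,0)·S0 + B(0,0) reproduces V0 = 19.0520.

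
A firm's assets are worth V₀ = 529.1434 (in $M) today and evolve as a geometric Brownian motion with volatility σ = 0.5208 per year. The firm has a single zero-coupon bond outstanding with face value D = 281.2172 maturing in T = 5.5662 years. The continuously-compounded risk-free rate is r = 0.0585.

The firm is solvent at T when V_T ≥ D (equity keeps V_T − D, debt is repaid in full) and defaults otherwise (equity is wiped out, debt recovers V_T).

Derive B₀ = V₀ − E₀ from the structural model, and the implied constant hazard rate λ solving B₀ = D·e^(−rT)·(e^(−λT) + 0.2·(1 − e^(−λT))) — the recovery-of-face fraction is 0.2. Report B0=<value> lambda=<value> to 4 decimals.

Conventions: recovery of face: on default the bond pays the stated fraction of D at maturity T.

B0=158.0686 lambda=0.0583

Apply the equity-as-call identities (strike 281.2172, horizon 5.5662 years):
d₁ = [ln(V₀/D) + (r + σ²/2)T] / (σ√T)
   = [ln(529.1434/281.2172) + (0.0585 + 0.5·0.5208²)·5.5662] / (0.5208·√5.5662)
   = [0.632132 + 1.080490] / 1.228713 = 1.393835
d₂ = d₁ − σ√T = 1.393835 − 1.228713 = 0.165122
N(d₁) = 0.918316,  N(d₂) = 0.565576,  e^(−rT) = 0.722078
E₀ = V₀·N(d₁) − D·e^(−rT)·N(d₂)
   = 529.1434·0.918316 − 281.2172·0.722078·0.565576 = 371.074757
B₀ = V₀ − E₀ = 529.1434 − 371.074757 = 158.068643
e^(−λT) = (B₀·e^(rT)/D − 0.2)/(1 − 0.2) = (158.0686·1.384893/281.2172 − 0.2)/0.8 = 0.72303818
λ = −ln(0.72303818)/5.5662 = 0.058261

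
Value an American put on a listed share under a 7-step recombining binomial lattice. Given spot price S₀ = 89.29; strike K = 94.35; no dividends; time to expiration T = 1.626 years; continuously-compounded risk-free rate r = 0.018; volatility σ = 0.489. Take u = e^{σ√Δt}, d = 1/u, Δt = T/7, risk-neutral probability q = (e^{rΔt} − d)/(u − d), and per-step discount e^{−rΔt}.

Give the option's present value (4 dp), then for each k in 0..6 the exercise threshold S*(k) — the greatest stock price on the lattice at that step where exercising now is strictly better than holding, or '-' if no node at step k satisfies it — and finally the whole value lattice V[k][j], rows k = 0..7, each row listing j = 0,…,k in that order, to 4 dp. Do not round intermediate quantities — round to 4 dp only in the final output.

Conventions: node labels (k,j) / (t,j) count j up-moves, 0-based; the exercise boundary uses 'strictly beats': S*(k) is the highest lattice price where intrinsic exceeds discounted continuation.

Δt=0.23229, u=1.26577, d=0.79003, q=0.45016, disc=e^(-rΔt)=0.99583
k=7 terminal: V=max(K-S,0) → 77.1976 66.8690 50.3208 23.8078 0.0000 0.0000 0.0000 0.0000
k=6: j=0 S=21.7110 intr=72.6390 cont=72.2454 V=72.6390[EX]; j=1 S=34.7846 intr=59.5654 cont=59.1717 V=59.5654[EX]; j=2 S=55.7308 intr=38.6192 cont=38.2256 V=38.6192[EX]; j=3 S=89.2900 intr=5.0600 cont=13.0359 V=13.0359[hold]; j=4 S=143.0575 intr=0.0000 cont=0.0000 V=0.0000[hold]; j=5 S=229.2020 intr=0.0000 cont=0.0000 V=0.0000[hold]; j=6 S=367.2199 intr=0.0000 cont=0.0000 V=0.0000[hold]  S*(6)=55.7308
k=5: j=0 S=27.4810 intr=66.8690 cont=66.4753 V=66.8690[EX]; j=1 S=44.0292 intr=50.3208 cont=49.9271 V=50.3208[EX]; j=2 S=70.5422 intr=23.8078 cont=26.9896 V=26.9896[hold]; j=3 S=113.0204 intr=0.0000 cont=7.1378 V=7.1378[hold]; j=4 S=181.0775 intr=0.0000 cont=0.0000 V=0.0000[hold]; j=5 S=290.1164 intr=0.0000 cont=0.0000 V=0.0000[hold]  S*(5)=44.0292
k=4: j=0 S=34.7846 intr=59.5654 cont=59.1717 V=59.5654[EX]; j=1 S=55.7308 intr=38.6192 cont=39.6519 V=39.6519[hold]; j=2 S=89.2900 intr=5.0600 cont=17.9778 V=17.9778[hold]; j=3 S=143.0575 intr=0.0000 cont=3.9083 V=3.9083[hold]; j=4 S=229.2020 intr=0.0000 cont=0.0000 V=0.0000[hold]  S*(4)=34.7846
k=3: j=0 S=44.0292 intr=50.3208 cont=50.3900 V=50.3900[hold]; j=1 S=70.5422 intr=23.8078 cont=29.7704 V=29.7704[hold]; j=2 S=113.0204 intr=0.0000 cont=11.5957 V=11.5957[hold]; j=3 S=181.0775 intr=0.0000 cont=2.1400 V=2.1400[hold]  S*(3)=-
k=2: j=0 S=55.7308 intr=38.6192 cont=40.9364 V=40.9364[hold]; j=1 S=89.2900 intr=5.0600 cont=21.4988 V=21.4988[hold]; j=2 S=143.0575 intr=0.0000 cont=7.3085 V=7.3085[hold]  S*(2)=-
k=1: j=0 S=70.5422 intr=23.8078 cont=32.0521 V=32.0521[hold]; j=1 S=113.0204 intr=0.0000 cont=15.0479 V=15.0479[hold]  S*(1)=-
k=0: j=0 S=89.2900 intr=5.0600 cont=24.2957 V=24.2957[hold]  S*(0)=-

price = 24.2957
boundary = - - - - 34.7846 44.0292 55.7308
tree:
24.2957
32.0521 15.0479
40.9364 21.4988 7.3085
50.3900 29.7704 11.5957 2.1400
59.5654 39.6519 17.9778 3.9083 0.0000
66.8690 50.3208 26.9896 7.1378 0.0000 0.0000
72.6390 59.5654 38.6192 13.0359 0.0000 0.0000 0.0000
77.1976 66.8690 50.3208 23.8078 0.0000 0.0000 0.0000 0.0000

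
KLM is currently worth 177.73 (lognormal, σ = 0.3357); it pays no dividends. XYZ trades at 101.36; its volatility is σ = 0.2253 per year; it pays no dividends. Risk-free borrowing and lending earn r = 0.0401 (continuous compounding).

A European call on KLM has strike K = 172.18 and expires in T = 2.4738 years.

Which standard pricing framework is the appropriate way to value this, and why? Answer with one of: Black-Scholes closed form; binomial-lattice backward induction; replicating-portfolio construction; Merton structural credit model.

framework: Black-Scholes closed form

Key observation: a European claim on KLM (strike 172.18) — a lognormal (GBM) underlying with constant rate and volatility — has an exact closed-form value; no lattice or capital structure is involved.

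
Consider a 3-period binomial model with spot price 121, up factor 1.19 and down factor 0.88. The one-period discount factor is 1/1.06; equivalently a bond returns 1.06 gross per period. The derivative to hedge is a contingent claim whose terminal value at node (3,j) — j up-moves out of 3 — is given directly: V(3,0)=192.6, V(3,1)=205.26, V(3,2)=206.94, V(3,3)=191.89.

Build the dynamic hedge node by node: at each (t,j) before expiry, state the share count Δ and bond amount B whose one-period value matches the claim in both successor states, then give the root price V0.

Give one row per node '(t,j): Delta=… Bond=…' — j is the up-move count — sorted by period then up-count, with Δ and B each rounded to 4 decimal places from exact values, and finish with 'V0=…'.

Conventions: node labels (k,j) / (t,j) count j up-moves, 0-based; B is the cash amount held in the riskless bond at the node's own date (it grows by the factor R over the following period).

(0,0): Delta=-0.0482 Bond=175.7839
(1,0): Delta=0.1796 Bond=162.0782
(1,1): Delta=-0.1698 Bond=203.8468
(2,0): Delta=0.4358 Bond=147.7943
(2,1): Delta=0.0428 Bond=189.1424
(2,2): Delta=-0.2833 Bond=235.5307
V0=169.9571

Arbitrage-free pricing uses the up-move probability p* = (R−d)/(u−d) = 0.5806, discounting each step at R = 1.06.
Terminal payoffs: V(3,0)=192.6000, V(3,1)=205.2600, V(3,2)=206.9400, V(3,3)=191.8900
(2,0): S=93.7024. Δ = (V_up−V_dn)/(S_up−S_dn) = (205.2600−192.6000)/(111.5059−82.4581) = 0.4358. V = [p*·205.2600 + (1−p*)·192.6000]/1.06 = 188.6330. B = V − Δ·S = 147.7943.
(2,1): S=126.7112. Δ = (V_up−V_dn)/(S_up−S_dn) = (206.9400−205.2600)/(150.7863−111.5059) = 0.0428. V = [p*·206.9400 + (1−p*)·205.2600]/1.06 = 194.5618. B = V − Δ·S = 189.1424.
(2,2): S=171.3481. Δ = (V_up−V_dn)/(S_up−S_dn) = (191.8900−206.9400)/(203.9042−150.7863) = -0.2833. V = [p*·191.8900 + (1−p*)·206.9400]/1.06 = 186.9823. B = V − Δ·S = 235.5307.
(1,0): S=106.4800. Δ = (V_up−V_dn)/(S_up−S_dn) = (194.5618−188.6330)/(126.7112−93.7024) = 0.1796. V = [p*·194.5618 + (1−p*)·188.6330]/1.06 = 181.2033. B = V − Δ·S = 162.0782.
(1,1): S=143.9900. Δ = (V_up−V_dn)/(S_up−S_dn) = (186.9823−194.5618)/(171.3481−126.7112) = -0.1698. V = [p*·186.9823 + (1−p*)·194.5618]/1.06 = 179.3970. B = V − Δ·S = 203.8468.
(0,0): S=121.0000. Δ = (V_up−V_dn)/(S_up−S_dn) = (179.3970−181.2033)/(143.9900−106.4800) = -0.0482. V = [p*·179.3970 + (1−p*)·181.2033]/1.06 = 169.9571. B = V − Δ·S = 175.7839.
As a check, the time-0 holding Δ(0,0)·S0 + B(0,0) comes to 169.9571 — exactly V0.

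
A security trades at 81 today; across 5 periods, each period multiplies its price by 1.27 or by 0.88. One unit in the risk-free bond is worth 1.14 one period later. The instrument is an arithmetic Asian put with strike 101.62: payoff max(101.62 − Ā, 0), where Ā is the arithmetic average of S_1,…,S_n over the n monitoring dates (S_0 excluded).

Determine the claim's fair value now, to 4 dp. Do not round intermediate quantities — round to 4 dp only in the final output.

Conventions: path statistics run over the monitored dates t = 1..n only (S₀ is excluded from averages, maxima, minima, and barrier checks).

Under the martingale measure an up-move has probability p* = 0.6667; value the claim as the probability-weighted average of per-path payoffs, discounted 5 periods at R = 1.14.
Enumerate all 2^5 = 32 price paths (U = up ×1.27, D = down ×0.88); each path with k up-moves has probability p*^k·(1−p*)^(5−k).
DDDDD: Ā=56.1054, payoff=45.5146, prob=0.004115
UDDDD: Ā=80.9704, payoff=20.6496, prob=0.008230
DUDDD: Ā=74.6524, payoff=26.9676, prob=0.008230
UUDDD: Ā=107.7369, payoff=0.0000, prob=0.016461
DDUDD: Ā=69.0925, payoff=32.5275, prob=0.008230
UDUDD: Ā=99.7131, payoff=1.9069, prob=0.016461
DUUDD: Ā=93.3951, payoff=8.2249, prob=0.016461
UUUDD: Ā=134.7861, payoff=0.0000, prob=0.032922
DDDUD: Ā=64.1999, payoff=37.4201, prob=0.008230
UDDUD: Ā=92.6521, payoff=8.9679, prob=0.016461
DUDUD: Ā=86.3341, payoff=15.2859, prob=0.016461
UUDUD: Ā=124.5958, payoff=0.0000, prob=0.032922
DDUUD: Ā=80.7742, payoff=20.8458, prob=0.016461
UDUUD: Ā=116.5719, payoff=0.0000, prob=0.032922
DUUUD: Ā=110.2539, payoff=0.0000, prob=0.032922
UUUUD: Ā=159.1164, payoff=0.0000, prob=0.065844
DDDDU: Ā=59.8943, payoff=41.7257, prob=0.008230
UDDDU: Ā=86.4384, payoff=15.1816, prob=0.016461
DUDDU: Ā=80.1204, payoff=21.4996, prob=0.016461
UUDDU: Ā=115.6283, payoff=0.0000, prob=0.032922
DDUDU: Ā=74.5606, payoff=27.0594, prob=0.016461
UDUDU: Ā=107.6044, payoff=0.0000, prob=0.032922
DUUDU: Ā=101.2864, payoff=0.3336, prob=0.032922
UUUDU: Ā=146.1748, payoff=0.0000, prob=0.065844
DDDUU: Ā=69.6679, payoff=31.9521, prob=0.016461
UDDUU: Ā=100.5434, payoff=1.0766, prob=0.032922
DUDUU: Ā=94.2254, payoff=7.3946, prob=0.032922
UUDUU: Ā=135.9845, payoff=0.0000, prob=0.065844
DDUUU: Ā=88.6656, payoff=12.9544, prob=0.032922
UDUUU: Ā=127.9606, payoff=0.0000, prob=0.065844
DUUUU: Ā=121.6426, payoff=0.0000, prob=0.065844
UUUUU: Ā=175.5524, payoff=0.0000, prob=0.131687
Price = Σ prob·payoff / R^5 = 4.699033 / 1.925415 = 2.4405

price = 2.4405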